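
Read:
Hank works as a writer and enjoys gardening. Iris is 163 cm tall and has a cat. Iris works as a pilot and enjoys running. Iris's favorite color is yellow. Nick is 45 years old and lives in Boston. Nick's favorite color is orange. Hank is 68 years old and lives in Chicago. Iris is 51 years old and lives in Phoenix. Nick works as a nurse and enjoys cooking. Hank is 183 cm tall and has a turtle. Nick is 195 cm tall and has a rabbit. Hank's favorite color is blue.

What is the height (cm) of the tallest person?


Tallest: Nick at 195 cm

195


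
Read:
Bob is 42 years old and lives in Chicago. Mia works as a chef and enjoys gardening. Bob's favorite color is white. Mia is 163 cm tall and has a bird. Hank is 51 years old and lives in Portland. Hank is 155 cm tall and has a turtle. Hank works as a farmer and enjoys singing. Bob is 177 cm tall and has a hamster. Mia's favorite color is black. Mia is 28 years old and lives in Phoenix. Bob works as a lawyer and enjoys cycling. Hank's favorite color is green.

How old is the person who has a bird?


Person with bird is Mia, age 28

28


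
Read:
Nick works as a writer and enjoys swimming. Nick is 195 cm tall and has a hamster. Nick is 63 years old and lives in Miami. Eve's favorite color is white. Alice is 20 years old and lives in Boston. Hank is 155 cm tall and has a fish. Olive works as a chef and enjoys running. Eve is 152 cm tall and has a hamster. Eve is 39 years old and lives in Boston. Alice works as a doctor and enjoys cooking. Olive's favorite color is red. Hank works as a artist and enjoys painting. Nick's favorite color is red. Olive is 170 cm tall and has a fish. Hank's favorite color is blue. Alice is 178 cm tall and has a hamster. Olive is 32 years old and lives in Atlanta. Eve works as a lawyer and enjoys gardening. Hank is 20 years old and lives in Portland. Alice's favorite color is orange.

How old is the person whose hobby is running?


Person with hobby=running is Olive, age 32

32


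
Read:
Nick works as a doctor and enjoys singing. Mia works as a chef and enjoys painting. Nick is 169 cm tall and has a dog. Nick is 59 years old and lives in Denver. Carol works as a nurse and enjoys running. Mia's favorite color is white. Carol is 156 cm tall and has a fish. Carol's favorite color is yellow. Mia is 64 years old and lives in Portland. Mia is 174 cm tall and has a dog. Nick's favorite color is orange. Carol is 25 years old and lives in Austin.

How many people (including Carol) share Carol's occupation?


Carol is a nurse. Count = 1

1


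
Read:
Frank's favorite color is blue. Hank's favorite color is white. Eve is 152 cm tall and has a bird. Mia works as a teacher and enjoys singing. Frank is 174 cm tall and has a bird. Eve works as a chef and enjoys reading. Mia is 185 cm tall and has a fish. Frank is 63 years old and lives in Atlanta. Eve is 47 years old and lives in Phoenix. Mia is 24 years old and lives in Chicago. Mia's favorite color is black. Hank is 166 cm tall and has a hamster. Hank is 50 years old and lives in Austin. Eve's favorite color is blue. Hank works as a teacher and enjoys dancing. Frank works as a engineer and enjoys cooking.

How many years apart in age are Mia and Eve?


24 vs 47, diff = 23

23


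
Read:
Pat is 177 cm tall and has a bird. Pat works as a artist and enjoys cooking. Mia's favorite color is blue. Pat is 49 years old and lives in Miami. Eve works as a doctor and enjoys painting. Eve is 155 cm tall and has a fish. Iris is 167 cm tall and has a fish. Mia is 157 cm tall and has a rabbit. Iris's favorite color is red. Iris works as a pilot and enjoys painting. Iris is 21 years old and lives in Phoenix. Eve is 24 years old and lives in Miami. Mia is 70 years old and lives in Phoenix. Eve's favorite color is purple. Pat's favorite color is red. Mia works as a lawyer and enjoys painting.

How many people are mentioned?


People: Eve, Iris, Pat, Mia. Count = 4

4


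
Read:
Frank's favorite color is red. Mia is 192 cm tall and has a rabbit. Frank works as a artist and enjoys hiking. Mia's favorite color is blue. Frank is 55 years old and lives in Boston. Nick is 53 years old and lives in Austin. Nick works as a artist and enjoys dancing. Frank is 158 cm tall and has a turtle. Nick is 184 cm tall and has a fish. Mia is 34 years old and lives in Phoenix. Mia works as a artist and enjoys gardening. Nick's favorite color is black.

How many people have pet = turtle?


Count: 1

1


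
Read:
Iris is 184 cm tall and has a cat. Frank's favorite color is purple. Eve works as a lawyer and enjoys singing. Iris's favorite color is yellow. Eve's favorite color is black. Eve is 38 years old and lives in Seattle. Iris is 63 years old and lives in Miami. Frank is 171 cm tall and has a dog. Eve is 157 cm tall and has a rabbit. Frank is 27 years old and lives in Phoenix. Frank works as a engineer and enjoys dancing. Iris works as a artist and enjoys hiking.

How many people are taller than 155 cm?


Taller than 155: 3

3


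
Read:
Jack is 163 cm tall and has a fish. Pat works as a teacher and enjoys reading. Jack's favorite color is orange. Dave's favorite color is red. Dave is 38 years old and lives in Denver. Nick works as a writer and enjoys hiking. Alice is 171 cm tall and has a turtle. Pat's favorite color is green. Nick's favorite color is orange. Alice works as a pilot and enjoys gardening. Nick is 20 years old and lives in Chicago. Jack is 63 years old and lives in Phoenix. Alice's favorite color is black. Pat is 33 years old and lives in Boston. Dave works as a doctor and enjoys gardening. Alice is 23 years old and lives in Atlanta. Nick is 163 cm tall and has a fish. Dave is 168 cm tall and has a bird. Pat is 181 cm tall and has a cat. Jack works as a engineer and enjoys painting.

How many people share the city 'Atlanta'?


Count: 1

1


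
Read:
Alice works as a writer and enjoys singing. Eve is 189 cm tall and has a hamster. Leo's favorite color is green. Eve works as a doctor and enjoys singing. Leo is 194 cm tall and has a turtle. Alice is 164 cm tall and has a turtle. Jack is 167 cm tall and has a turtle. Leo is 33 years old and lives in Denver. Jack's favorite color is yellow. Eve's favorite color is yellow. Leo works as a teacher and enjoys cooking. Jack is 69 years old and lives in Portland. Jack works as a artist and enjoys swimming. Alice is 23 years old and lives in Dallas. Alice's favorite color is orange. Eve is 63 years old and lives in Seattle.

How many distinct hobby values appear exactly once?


Unique hobby values: 2

2


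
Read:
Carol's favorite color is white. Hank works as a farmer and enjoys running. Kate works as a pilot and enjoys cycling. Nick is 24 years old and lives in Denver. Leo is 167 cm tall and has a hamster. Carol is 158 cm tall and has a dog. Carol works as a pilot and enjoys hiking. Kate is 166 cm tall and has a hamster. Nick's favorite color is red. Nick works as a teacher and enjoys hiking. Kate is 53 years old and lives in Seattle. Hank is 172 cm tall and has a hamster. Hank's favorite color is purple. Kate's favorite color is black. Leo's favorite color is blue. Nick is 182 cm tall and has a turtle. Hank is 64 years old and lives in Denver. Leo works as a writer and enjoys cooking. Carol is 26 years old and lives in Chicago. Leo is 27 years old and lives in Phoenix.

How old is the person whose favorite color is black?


Person with favorite color=black is Kate, age 53

53


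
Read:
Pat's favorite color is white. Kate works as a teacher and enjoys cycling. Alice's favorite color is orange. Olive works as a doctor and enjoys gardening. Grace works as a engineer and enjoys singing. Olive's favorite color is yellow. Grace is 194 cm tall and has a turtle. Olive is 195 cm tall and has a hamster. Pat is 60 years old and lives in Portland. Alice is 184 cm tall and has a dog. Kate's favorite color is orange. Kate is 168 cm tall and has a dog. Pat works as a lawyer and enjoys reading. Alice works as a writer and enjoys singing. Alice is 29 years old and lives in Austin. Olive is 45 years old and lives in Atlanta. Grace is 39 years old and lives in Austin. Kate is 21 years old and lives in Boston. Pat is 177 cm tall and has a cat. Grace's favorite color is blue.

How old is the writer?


The writer is Alice, age 29

29


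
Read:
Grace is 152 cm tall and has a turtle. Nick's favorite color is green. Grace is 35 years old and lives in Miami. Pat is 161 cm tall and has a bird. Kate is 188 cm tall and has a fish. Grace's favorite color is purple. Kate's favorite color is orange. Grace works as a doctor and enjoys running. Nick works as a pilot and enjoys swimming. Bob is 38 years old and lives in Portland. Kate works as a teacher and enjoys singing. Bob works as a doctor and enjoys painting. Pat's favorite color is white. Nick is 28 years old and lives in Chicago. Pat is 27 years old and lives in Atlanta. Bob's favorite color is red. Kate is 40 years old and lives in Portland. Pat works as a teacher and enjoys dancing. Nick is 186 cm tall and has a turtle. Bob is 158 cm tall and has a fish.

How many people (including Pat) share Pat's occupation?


Pat is a teacher. Count = 2

2


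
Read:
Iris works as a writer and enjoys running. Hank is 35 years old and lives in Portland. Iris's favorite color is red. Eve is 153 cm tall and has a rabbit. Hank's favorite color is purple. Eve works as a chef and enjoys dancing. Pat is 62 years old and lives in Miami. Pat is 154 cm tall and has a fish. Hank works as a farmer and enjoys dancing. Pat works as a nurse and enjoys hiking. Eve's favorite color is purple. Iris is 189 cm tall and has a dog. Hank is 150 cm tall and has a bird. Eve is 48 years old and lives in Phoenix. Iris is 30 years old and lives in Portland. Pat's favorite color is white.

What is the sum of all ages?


30+62+35+48 = 175

175


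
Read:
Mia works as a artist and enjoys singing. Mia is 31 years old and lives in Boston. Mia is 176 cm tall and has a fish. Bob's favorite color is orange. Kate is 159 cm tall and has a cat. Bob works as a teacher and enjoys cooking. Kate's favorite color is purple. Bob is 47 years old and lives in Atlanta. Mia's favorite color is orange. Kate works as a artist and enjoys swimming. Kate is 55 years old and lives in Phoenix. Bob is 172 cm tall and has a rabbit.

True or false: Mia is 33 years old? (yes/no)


Mia is actually 31. no

no


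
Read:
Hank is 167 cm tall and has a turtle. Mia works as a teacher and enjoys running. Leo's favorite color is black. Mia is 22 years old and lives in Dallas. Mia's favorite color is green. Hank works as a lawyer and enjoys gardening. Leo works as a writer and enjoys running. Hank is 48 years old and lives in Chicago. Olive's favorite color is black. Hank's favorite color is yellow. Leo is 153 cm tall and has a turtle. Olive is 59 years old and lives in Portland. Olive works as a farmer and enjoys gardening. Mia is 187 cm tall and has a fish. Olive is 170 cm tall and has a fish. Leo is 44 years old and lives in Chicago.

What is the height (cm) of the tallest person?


Tallest: Mia at 187 cm

187


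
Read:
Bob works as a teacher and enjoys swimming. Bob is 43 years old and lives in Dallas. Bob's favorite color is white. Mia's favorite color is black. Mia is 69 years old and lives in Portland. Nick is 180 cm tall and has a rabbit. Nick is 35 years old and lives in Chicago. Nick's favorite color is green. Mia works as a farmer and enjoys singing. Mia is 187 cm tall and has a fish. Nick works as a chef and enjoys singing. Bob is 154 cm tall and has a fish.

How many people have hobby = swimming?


Count: 1

1


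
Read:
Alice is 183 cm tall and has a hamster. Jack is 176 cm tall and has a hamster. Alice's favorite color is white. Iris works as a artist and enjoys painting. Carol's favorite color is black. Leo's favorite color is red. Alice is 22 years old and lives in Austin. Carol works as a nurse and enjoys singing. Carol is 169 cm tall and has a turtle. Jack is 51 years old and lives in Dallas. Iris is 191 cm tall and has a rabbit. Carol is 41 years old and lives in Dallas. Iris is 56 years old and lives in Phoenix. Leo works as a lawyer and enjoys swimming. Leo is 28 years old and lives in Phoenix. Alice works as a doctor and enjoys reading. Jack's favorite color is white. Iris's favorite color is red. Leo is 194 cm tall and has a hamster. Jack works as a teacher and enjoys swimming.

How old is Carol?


Carol is 41 years old

41


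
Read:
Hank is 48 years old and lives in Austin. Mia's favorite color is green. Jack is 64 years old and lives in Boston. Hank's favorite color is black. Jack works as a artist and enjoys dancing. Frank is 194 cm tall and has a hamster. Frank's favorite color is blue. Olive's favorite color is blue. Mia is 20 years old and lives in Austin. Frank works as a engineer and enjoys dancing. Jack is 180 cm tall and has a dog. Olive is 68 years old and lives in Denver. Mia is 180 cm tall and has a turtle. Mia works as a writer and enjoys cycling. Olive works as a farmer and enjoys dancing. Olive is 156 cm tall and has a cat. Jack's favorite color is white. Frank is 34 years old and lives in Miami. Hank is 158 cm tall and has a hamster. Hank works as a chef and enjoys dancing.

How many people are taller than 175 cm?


Taller than 175: 3

3


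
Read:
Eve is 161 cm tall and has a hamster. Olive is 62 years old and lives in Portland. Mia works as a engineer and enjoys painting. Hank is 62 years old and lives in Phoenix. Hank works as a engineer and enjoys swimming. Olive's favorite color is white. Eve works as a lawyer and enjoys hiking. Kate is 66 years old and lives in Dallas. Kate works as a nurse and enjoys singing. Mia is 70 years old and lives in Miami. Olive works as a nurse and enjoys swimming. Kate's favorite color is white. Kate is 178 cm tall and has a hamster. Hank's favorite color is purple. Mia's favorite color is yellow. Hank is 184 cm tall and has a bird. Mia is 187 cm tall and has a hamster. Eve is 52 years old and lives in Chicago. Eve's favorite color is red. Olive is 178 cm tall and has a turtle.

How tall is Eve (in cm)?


Eve is 161 cm tall

161


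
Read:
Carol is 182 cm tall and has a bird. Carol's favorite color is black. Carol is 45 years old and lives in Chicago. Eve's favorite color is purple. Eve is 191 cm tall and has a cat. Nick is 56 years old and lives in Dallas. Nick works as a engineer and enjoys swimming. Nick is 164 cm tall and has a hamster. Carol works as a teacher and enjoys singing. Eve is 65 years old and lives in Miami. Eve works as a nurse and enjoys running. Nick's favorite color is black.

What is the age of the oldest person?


Oldest: Eve at 65

65


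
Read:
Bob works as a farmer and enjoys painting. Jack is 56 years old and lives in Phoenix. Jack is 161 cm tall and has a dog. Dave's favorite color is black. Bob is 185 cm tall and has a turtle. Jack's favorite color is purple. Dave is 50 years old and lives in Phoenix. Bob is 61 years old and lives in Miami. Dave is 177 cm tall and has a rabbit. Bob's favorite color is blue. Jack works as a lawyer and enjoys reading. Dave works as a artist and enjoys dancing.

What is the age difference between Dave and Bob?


|50 - 61| = 11

11


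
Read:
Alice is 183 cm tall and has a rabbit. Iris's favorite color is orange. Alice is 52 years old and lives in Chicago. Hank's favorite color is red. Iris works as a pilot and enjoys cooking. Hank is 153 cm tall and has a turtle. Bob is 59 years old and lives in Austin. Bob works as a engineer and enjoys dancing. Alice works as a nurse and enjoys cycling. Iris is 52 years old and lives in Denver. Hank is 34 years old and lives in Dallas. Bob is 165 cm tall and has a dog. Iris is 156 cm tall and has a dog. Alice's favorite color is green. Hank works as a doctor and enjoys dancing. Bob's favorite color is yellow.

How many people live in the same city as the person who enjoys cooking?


Person with hobby cooking is Iris, city Denver. Count = 1

1


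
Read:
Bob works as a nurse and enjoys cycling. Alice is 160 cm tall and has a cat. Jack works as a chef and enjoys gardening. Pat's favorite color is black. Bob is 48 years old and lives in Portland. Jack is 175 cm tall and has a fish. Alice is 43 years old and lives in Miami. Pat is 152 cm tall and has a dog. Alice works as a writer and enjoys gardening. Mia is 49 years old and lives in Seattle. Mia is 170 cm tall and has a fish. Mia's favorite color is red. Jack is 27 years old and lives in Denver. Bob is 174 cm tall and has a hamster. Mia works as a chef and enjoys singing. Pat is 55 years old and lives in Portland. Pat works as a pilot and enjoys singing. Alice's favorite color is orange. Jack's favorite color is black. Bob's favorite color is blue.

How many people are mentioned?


People: Mia, Jack, Alice, Bob, Pat. Count = 5

5


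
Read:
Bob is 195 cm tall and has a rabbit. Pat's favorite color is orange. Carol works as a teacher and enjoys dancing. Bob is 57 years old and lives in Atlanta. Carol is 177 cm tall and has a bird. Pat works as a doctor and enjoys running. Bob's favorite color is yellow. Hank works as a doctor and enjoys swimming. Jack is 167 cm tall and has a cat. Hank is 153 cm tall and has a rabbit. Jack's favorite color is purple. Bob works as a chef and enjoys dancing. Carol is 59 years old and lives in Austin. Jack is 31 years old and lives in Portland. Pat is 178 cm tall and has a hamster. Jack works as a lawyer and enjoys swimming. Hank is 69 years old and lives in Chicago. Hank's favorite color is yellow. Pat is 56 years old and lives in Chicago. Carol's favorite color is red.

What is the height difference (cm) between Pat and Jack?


|178 - 167| = 11

11


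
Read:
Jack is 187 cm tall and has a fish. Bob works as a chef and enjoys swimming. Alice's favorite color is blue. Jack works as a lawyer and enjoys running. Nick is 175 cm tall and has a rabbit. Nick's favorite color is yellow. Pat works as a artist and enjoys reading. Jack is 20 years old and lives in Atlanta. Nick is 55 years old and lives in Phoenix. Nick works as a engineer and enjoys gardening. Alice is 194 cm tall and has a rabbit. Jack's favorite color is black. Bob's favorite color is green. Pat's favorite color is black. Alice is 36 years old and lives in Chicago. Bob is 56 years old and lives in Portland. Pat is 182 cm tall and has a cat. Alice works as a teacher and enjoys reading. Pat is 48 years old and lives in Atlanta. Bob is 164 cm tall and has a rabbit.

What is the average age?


Sum=215, n=5, avg=43

43


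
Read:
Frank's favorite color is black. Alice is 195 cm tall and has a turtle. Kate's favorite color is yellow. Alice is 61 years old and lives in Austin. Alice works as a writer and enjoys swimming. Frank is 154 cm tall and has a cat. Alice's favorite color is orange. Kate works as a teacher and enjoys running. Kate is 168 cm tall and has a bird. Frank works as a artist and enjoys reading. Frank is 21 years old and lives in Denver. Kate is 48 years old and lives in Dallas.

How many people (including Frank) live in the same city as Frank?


Frank lives in Denver. Count = 1

1


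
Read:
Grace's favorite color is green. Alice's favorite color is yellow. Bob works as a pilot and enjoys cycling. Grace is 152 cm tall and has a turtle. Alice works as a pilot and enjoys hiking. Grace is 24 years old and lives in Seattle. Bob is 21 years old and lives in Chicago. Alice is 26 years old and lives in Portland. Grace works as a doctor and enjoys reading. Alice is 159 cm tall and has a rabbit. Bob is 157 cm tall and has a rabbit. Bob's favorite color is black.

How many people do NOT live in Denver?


Not in Denver: 3

3


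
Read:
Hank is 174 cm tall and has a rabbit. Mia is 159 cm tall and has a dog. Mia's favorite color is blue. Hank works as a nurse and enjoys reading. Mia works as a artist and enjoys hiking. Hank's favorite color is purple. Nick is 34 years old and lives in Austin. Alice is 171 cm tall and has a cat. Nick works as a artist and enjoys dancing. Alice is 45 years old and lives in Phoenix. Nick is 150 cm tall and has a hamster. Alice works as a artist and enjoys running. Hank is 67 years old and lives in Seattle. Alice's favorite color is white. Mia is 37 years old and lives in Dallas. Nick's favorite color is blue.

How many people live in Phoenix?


Count in Phoenix: 1

1


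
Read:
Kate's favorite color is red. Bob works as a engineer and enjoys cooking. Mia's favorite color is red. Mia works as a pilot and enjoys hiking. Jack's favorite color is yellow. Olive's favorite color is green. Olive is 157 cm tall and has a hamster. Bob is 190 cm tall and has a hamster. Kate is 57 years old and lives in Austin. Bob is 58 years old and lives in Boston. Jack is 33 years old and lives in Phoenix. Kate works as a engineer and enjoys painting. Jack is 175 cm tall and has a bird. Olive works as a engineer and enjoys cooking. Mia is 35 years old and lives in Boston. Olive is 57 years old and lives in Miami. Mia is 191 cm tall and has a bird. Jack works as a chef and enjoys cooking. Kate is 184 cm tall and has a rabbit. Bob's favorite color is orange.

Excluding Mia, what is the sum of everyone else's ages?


Sum (excluding Mia): 205

205


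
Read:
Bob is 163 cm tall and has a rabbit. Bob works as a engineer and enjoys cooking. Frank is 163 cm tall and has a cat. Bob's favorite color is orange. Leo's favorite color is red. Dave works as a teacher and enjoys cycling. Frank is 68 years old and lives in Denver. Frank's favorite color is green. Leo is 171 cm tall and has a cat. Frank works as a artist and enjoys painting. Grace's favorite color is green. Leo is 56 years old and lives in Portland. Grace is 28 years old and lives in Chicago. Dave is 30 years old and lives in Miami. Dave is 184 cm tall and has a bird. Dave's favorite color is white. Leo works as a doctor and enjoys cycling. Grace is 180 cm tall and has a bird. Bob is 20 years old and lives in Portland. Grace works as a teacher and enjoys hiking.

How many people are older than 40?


Filter: 2

2


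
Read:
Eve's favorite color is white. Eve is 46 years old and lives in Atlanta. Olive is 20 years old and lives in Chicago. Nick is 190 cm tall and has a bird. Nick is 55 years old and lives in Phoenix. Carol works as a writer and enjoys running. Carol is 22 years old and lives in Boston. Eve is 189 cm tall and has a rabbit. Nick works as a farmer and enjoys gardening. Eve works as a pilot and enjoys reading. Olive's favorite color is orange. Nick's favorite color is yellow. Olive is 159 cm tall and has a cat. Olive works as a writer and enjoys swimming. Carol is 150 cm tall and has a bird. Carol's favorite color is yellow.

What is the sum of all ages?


46+20+55+22 = 143

143


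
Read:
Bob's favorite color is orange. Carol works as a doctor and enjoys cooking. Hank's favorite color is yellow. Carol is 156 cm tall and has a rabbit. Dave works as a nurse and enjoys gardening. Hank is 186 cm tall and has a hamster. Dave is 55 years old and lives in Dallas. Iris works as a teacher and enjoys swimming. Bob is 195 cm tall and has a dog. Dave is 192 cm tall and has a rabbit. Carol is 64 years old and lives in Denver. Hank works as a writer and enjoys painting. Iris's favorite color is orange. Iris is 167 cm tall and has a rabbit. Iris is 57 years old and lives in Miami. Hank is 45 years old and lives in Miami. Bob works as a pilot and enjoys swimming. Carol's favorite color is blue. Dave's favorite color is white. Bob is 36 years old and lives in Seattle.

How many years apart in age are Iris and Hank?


57 vs 45, diff = 12

12


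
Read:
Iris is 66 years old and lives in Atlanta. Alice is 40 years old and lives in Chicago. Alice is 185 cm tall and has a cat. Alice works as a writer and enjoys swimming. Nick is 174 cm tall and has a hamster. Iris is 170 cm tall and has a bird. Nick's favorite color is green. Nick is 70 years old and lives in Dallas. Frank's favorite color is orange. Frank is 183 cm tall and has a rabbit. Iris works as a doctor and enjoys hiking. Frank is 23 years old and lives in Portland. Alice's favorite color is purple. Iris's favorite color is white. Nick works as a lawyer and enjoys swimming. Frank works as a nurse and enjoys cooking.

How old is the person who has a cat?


Person with cat is Alice, age 40

40


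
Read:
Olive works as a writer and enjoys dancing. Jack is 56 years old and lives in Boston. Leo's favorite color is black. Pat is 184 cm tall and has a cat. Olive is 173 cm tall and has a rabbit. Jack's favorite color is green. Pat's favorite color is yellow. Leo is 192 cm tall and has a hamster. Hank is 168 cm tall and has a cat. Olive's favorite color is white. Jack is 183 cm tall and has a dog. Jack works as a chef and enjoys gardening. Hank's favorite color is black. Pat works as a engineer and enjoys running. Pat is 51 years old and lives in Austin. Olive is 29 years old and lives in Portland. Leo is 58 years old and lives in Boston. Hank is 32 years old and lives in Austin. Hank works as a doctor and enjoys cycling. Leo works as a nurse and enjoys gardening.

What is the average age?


Sum=226, n=5, avg=45.2

45.2


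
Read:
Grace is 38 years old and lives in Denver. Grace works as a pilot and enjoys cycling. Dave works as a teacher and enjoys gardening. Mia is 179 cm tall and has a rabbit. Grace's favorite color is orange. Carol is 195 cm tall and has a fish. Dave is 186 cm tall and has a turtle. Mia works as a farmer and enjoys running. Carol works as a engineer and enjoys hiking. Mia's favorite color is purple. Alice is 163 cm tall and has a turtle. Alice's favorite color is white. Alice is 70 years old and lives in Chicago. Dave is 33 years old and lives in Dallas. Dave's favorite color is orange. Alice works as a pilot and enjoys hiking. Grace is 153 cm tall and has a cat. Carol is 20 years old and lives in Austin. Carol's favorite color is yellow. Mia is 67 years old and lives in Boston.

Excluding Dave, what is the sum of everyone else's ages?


Sum (excluding Dave): 195

195


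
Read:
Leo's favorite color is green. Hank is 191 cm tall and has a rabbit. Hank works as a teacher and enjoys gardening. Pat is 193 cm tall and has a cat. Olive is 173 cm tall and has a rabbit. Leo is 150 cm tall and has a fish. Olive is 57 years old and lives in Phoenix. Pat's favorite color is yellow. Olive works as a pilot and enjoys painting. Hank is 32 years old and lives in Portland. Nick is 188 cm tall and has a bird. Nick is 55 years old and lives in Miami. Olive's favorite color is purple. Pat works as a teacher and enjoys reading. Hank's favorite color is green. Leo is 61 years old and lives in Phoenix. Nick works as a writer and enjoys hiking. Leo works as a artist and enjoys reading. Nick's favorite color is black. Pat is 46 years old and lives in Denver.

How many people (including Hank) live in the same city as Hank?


Hank lives in Portland. Count = 1

1


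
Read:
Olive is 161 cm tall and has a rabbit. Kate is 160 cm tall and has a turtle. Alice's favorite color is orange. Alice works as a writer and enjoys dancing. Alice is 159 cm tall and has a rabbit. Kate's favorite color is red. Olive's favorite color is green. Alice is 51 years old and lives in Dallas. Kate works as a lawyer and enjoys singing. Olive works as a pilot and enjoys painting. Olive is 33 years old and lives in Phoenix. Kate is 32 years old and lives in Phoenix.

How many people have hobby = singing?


Count: 1

1


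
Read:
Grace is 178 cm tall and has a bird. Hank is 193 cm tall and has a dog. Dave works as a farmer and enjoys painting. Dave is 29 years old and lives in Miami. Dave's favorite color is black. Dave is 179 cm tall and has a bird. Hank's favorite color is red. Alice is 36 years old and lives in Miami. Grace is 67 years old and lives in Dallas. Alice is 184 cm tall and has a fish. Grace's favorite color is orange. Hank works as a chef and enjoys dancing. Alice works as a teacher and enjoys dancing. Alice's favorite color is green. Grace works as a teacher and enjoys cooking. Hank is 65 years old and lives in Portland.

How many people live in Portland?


Count in Portland: 1

1


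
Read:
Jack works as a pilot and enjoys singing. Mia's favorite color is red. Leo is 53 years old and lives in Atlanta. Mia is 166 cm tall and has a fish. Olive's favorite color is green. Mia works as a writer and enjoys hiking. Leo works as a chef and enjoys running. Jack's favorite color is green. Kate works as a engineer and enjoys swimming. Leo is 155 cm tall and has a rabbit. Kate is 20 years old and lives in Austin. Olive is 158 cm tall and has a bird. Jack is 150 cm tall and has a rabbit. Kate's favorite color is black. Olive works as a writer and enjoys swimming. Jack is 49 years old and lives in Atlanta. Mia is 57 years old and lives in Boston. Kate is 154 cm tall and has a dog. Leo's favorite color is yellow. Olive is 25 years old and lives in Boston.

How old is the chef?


The chef is Leo, age 53

53


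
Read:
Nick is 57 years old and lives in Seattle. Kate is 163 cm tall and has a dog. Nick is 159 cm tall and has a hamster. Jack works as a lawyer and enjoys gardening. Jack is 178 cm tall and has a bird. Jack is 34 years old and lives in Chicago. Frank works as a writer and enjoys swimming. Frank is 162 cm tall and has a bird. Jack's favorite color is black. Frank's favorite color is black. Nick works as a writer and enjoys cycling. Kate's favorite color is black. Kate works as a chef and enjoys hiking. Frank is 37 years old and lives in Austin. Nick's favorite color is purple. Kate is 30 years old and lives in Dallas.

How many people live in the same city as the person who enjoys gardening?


Person with hobby gardening is Jack, city Chicago. Count = 1

1


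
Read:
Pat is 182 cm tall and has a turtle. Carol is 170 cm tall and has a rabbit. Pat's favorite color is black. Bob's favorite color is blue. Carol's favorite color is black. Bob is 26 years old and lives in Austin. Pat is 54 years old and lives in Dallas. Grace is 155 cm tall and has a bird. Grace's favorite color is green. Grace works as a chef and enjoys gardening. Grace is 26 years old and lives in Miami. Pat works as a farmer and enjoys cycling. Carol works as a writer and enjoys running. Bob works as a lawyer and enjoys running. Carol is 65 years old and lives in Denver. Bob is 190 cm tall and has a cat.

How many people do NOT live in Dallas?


Not in Dallas: 3

3


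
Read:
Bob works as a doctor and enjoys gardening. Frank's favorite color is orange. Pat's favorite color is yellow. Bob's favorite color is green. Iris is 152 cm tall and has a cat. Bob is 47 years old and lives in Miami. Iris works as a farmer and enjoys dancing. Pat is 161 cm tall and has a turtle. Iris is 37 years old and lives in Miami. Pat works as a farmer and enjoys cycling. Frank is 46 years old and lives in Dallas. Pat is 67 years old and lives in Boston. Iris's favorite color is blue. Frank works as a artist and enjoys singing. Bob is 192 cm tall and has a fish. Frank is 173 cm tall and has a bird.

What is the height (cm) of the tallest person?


Tallest: Bob at 192 cm

192


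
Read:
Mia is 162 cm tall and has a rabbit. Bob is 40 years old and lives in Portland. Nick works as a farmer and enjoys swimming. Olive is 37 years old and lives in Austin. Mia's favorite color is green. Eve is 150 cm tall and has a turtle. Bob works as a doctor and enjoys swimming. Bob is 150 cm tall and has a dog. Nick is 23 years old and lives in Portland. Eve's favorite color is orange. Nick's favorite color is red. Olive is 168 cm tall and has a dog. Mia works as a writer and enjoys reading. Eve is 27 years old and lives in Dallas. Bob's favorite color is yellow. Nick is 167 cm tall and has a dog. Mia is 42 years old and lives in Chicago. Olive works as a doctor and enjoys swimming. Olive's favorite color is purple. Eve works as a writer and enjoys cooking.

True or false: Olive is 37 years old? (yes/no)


Olive is actually 37. yes

yes


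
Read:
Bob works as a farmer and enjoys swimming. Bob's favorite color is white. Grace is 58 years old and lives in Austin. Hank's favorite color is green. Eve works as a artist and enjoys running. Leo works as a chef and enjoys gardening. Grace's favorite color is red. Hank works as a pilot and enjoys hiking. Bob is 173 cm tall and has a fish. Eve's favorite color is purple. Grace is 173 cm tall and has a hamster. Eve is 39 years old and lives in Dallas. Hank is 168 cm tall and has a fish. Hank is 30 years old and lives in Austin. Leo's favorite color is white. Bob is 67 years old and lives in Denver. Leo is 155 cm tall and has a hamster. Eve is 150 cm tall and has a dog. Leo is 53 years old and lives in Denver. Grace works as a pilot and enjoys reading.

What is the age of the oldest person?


Oldest: Bob at 67

67


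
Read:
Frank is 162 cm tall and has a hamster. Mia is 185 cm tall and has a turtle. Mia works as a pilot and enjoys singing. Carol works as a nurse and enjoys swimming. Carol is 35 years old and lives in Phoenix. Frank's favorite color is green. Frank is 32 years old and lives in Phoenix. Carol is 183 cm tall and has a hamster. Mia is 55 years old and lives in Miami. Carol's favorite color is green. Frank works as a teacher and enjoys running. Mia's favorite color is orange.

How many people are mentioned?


People: Frank, Mia, Carol. Count = 3

3


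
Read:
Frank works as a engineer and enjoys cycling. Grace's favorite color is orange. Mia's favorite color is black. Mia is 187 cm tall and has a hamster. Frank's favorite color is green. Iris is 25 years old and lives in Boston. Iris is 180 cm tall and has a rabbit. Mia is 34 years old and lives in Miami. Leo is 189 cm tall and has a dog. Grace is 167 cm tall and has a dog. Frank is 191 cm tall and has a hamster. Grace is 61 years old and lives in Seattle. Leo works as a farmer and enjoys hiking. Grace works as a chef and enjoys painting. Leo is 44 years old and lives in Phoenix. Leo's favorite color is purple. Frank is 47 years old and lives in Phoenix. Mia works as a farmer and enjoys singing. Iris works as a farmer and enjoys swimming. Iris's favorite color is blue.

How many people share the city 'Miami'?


Count: 1

1


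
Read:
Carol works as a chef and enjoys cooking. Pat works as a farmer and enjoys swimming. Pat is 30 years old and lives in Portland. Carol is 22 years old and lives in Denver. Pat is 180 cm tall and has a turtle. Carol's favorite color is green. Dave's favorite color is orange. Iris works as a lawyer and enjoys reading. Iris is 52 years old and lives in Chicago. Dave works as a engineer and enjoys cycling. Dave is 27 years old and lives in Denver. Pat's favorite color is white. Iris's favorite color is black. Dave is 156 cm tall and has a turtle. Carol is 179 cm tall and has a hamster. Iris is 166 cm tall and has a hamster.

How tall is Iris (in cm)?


Iris is 166 cm tall

166


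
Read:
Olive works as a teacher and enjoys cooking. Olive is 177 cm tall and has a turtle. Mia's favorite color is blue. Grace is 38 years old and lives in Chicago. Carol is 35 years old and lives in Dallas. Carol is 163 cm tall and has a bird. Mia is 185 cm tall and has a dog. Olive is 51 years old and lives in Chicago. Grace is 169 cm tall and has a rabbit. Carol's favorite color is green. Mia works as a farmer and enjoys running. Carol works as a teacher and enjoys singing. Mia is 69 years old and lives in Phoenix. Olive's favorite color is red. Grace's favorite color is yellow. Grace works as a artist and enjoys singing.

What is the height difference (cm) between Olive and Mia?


|177 - 185| = 8

8


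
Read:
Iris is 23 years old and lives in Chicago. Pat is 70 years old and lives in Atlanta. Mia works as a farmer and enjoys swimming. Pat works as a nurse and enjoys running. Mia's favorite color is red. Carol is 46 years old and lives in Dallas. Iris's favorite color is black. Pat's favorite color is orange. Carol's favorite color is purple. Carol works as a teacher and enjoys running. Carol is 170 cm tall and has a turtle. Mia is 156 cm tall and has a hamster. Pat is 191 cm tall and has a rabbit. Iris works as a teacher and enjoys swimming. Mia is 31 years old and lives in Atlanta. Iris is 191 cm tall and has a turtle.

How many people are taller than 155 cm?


Taller than 155: 4

4


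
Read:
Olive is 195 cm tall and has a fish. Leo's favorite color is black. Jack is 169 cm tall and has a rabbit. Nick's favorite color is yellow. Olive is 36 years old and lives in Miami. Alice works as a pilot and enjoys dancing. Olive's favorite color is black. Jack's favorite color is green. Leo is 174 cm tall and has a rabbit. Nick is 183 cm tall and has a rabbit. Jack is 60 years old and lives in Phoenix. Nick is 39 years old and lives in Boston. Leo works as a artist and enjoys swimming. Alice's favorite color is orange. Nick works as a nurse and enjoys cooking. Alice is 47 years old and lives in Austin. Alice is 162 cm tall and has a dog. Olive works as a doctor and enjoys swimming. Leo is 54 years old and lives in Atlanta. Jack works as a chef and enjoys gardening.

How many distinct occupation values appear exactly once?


Unique occupation values: 5

5


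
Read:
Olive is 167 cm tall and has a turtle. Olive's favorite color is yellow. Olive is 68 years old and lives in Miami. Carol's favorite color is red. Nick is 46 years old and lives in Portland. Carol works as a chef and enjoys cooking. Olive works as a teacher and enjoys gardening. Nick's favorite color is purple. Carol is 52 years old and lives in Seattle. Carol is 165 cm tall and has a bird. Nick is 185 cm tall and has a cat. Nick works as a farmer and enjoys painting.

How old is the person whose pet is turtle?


Person with pet=turtle is Olive, age 68

68


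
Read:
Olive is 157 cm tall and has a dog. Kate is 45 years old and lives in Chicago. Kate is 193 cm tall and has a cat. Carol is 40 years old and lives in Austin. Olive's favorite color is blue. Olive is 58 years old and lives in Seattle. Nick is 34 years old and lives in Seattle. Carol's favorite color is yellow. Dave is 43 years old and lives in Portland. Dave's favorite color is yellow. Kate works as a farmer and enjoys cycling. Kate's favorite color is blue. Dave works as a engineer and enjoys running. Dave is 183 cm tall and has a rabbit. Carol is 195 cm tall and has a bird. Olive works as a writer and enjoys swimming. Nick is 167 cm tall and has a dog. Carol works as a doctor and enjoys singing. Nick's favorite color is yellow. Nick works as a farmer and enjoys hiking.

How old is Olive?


Olive is 58 years old

58


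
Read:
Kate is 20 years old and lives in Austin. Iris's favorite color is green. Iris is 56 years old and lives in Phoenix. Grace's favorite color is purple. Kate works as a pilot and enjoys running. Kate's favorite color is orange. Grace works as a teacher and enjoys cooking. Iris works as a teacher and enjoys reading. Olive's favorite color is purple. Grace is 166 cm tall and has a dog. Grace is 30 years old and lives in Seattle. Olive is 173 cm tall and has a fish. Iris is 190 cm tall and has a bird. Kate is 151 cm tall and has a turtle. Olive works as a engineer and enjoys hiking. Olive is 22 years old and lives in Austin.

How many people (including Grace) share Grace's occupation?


Grace is a teacher. Count = 2

2


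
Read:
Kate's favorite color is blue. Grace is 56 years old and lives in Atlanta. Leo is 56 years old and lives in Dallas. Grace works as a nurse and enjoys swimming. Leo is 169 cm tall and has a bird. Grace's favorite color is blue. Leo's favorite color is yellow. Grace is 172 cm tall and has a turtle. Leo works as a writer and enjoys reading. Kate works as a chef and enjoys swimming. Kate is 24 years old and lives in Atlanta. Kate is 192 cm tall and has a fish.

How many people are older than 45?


Filter: 2

2


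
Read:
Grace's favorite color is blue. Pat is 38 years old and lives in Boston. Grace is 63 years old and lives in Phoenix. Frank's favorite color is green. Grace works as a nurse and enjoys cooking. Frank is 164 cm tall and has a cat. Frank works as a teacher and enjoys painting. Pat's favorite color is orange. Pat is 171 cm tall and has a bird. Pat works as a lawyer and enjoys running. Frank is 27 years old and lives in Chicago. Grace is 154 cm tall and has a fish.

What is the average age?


Sum=128, n=3, avg=42.67

42.67
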